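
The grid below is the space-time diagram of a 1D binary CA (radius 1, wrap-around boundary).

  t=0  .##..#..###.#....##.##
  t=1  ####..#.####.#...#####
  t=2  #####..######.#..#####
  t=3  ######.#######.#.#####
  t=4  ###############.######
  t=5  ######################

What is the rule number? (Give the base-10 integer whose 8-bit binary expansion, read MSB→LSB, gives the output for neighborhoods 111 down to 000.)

248

  nb ###: next=#  (t=0,i=9, bit7=1)
  nb ##.: next=#  (t=0,i=2, bit6=1)
  nb #.#: next=#  (t=0,i=0, bit5=1)
  nb #..: next=#  (t=0,i=3, bit4=1)
  nb .##: next=#  (t=0,i=1, bit3=1)
  nb .#.: next=.  (t=0,i=5, bit2=0)
  nb ..#: next=.  (t=0,i=4, bit1=0)
  nb ...: next=.  (t=0,i=14, bit0=0)
  bits 11111000 = 248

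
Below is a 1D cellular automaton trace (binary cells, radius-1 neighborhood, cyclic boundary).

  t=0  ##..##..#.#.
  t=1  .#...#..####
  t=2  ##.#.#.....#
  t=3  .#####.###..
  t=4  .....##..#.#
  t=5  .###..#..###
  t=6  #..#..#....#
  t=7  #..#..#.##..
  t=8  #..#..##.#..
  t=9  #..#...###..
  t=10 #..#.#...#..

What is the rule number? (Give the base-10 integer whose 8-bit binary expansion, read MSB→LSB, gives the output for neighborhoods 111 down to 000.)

101

  nb ###: next=.  (t=1,i=9, bit7=0)
  nb ##.: next=#  (t=0,i=1, bit6=1)
  nb #.#: next=#  (t=0,i=9, bit5=1)
  nb #..: next=.  (t=0,i=2, bit4=0)
  nb .##: next=.  (t=0,i=0, bit3=0)
  nb .#.: next=#  (t=0,i=8, bit2=1)
  nb ..#: next=.  (t=0,i=3, bit1=0)
  nb ...: next=#  (t=1,i=3, bit0=1)
  bits 01100101 = 101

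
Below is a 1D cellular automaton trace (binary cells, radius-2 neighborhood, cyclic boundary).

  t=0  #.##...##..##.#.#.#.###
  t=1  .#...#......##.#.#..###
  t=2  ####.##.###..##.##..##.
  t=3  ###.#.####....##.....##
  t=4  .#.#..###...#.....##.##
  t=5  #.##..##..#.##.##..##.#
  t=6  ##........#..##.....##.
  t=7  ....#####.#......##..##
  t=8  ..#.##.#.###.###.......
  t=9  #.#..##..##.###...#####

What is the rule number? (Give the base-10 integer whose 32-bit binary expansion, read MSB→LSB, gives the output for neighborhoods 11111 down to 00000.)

  nb #####: next=.  (t=3,i=0, bit31=0)
  nb ####.: next=#  (t=0,i=22, bit30=1)
  nb ###.#: next=.  (t=0,i=0, bit29=0)
  nb ###..: next=.  (t=2,i=10, bit28=0)
  nb ##.##: next=#  (t=0,i=1, bit27=1)
  nb ##.#.: next=#  (t=0,i=13, bit26=1)
  nb ##..#: next=.  (t=0,i=9, bit25=0)
  nb ##...: next=.  (t=0,i=4, bit24=0)
  nb #.###: next=#  (t=0,i=20, bit23=1)
  nb #.##.: next=.  (t=0,i=2, bit22=0)
  nb #.#.#: next=.  (t=0,i=14, bit21=0)
  nb #.#..: next=#  (t=1,i=1, bit20=1)
  nb #..##: next=.  (t=0,i=10, bit19=0)
  nb #..#.: next=.  (t=5,i=9, bit18=0)
  nb #...#: next=#  (t=0,i=5, bit17=1)
  nb #....: next=.  (t=1,i=7, bit16=0)
  nb .####: next=#  (t=0,i=21, bit15=1)
  nb .###.: next=#  (t=1,i=21, bit14=1)
  nb .##.#: next=#  (t=0,i=12, bit13=1)
  nb .##..: next=.  (t=0,i=3, bit12=0)
  nb .#.##: next=.  (t=0,i=19, bit11=0)
  nb .#.#.: next=#  (t=0,i=15, bit10=1)
  nb .#..#: next=.  (t=1,i=18, bit9=0)
  nb .#...: next=#  (t=1,i=2, bit8=1)
  nb ..###: next=#  (t=1,i=20, bit7=1)
  nb ..##.: next=.  (t=0,i=7, bit6=0)
  nb ..#.#: next=#  (t=5,i=10, bit5=1)
  nb ..#..: next=#  (t=1,i=5, bit4=1)
  nb ...##: next=.  (t=0,i=6, bit3=0)
  nb ...#.: next=.  (t=1,i=4, bit2=0)
  nb ....#: next=#  (t=1,i=10, bit1=1)
  nb .....: next=#  (t=1,i=8, bit0=1)
  bits 01001100100100101110010110110011 = 1284695475

1284695475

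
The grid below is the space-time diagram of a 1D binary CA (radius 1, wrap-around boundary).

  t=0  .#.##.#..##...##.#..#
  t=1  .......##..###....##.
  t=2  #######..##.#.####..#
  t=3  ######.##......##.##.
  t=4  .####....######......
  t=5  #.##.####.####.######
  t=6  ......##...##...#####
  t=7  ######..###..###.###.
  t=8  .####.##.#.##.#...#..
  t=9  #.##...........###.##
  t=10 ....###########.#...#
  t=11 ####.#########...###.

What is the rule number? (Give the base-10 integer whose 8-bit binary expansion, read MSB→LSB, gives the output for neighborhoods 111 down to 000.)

147

  ###|#  b7=1 t=1,i=12
  ##.|.  b6=0 t=0,i=4
  #.#|.  b5=0 t=0,i=0
  #..|#  b4=1 t=0,i=7
  .##|.  b3=0 t=0,i=3
  .#.|.  b2=0 t=0,i=1
  ..#|#  b1=1 t=0,i=8
  ...|#  b0=1 t=0,i=12
  bits 10010011 = 147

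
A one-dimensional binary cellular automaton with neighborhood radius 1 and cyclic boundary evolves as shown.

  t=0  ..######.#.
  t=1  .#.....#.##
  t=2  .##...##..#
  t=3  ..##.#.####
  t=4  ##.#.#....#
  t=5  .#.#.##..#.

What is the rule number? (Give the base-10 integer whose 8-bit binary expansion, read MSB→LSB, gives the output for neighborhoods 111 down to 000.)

  [7] ### => .  t=0,i=3
  [6] ##. => #  t=0,i=7
  [5] #.# => .  t=0,i=8
  [4] #.. => #  t=0,i=10
  [3] .## => .  t=0,i=2
  [2] .#. => #  t=0,i=9
  [1] ..# => #  t=0,i=1
  [0] ... => .  t=0,i=0
  bits 01010110 = 86

86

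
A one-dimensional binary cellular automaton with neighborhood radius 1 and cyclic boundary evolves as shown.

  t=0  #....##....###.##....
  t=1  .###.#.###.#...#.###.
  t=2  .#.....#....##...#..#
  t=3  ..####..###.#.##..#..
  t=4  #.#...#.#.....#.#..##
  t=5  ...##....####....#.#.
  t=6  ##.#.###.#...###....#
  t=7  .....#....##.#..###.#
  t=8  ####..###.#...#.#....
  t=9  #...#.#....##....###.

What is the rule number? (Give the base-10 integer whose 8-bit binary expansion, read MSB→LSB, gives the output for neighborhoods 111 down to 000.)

25

  nb ###: next=.  (t=0,i=12, bit7=0)
  nb ##.: next=.  (t=0,i=6, bit6=0)
  nb #.#: next=.  (t=0,i=14, bit5=0)
  nb #..: next=#  (t=0,i=1, bit4=1)
  nb .##: next=#  (t=0,i=5, bit3=1)
  nb .#.: next=.  (t=0,i=0, bit2=0)
  nb ..#: next=.  (t=0,i=4, bit1=0)
  nb ...: next=#  (t=0,i=2, bit0=1)
  bits 00011001 = 25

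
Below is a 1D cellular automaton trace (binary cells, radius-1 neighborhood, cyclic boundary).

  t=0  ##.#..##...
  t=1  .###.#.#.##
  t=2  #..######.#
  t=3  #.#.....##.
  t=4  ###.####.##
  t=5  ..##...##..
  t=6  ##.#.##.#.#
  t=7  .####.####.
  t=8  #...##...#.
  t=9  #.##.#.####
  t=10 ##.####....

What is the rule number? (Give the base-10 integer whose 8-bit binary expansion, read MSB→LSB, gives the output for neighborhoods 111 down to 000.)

  ### -> .   bit 7 = 0  t=1,i=2
  ##. -> #   bit 6 = 1  t=0,i=1
  #.# -> #   bit 5 = 1  t=0,i=2
  #.. -> .   bit 4 = 0  t=0,i=4
  .## -> .   bit 3 = 0  t=0,i=0
  .#. -> #   bit 2 = 1  t=0,i=3
  ..# -> #   bit 1 = 1  t=0,i=5
  ... -> #   bit 0 = 1  t=0,i=9
  bits 01100111 = 103

103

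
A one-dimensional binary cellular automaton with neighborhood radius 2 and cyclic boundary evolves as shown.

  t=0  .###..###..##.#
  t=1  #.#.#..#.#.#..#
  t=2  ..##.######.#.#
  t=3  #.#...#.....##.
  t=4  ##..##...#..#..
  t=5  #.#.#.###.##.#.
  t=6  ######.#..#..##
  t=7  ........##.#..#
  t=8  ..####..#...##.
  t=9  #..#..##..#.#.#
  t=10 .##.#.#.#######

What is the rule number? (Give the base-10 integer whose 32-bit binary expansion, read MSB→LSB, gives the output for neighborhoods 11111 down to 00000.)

  nb #####: next=.  (t=2,i=7, bit31=0)
  nb ####.: next=.  (t=2,i=9, bit30=0)
  nb ###.#: next=.  (t=2,i=10, bit29=0)
  nb ###..: next=.  (t=0,i=3, bit28=0)
  nb ##.##: next=.  (t=2,i=4, bit27=0)
  nb ##.#.: next=.  (t=0,i=13, bit26=0)
  nb ##..#: next=#  (t=0,i=4, bit25=1)
  nb ##...: next=#  (t=4,i=6, bit24=1)
  nb #.###: next=.  (t=0,i=1, bit23=0)
  nb #.##.: next=#  (t=5,i=10, bit22=1)
  nb #.#.#: next=#  (t=0,i=14, bit21=1)
  nb #.#..: next=.  (t=1,i=4, bit20=0)
  nb #..##: next=.  (t=0,i=5, bit19=0)
  nb #..#.: next=#  (t=1,i=6, bit18=1)
  nb #...#: next=#  (t=3,i=4, bit17=1)
  nb #....: next=.  (t=3,i=8, bit16=0)
  nb .####: next=#  (t=2,i=6, bit15=1)
  nb .###.: next=#  (t=0,i=2, bit14=1)
  nb .##.#: next=.  (t=0,i=12, bit13=0)
  nb .##..: next=.  (t=4,i=1, bit12=0)
  nb .#.##: next=#  (t=0,i=0, bit11=1)
  nb .#.#.: next=#  (t=1,i=3, bit10=1)
  nb .#..#: next=#  (t=1,i=5, bit9=1)
  nb .#...: next=.  (t=3,i=3, bit8=0)
  nb ..###: next=.  (t=0,i=6, bit7=0)
  nb ..##.: next=#  (t=0,i=11, bit6=1)
  nb ..#.#: next=#  (t=1,i=7, bit5=1)
  nb ..#..: next=.  (t=3,i=6, bit4=0)
  nb ...##: next=.  (t=3,i=11, bit3=0)
  nb ...#.: next=#  (t=3,i=5, bit2=1)
  nb ....#: next=.  (t=3,i=10, bit1=0)
  nb .....: next=#  (t=3,i=9, bit0=1)
  bits 00000011011001101100111001100101 = 57069157

57069157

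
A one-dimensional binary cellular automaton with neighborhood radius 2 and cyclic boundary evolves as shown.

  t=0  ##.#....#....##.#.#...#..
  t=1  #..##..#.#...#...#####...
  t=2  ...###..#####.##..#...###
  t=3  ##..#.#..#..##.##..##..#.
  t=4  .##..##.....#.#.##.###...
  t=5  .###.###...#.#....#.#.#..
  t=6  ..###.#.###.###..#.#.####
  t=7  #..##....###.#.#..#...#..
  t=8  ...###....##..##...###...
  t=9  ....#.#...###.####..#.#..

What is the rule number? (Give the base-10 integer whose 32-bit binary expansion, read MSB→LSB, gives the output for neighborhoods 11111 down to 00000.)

722654532

  nb #####: next=.  (t=1,i=19, bit31=0)
  nb ####.: next=.  (t=1,i=20, bit30=0)
  nb ###.#: next=#  (t=2,i=12, bit29=1)
  nb ###..: next=.  (t=1,i=21, bit28=0)
  nb ##.##: next=#  (t=2,i=13, bit27=1)
  nb ##.#.: next=.  (t=0,i=2, bit26=0)
  nb ##..#: next=#  (t=1,i=5, bit25=1)
  nb ##...: next=#  (t=1,i=22, bit24=1)
  nb #.###: next=.  (t=4,i=19, bit23=0)
  nb #.##.: next=.  (t=2,i=14, bit22=0)
  nb #.#.#: next=.  (t=0,i=16, bit21=0)
  nb #.#..: next=#  (t=0,i=3, bit20=1)
  nb #..##: next=.  (t=0,i=24, bit19=0)
  nb #..#.: next=.  (t=1,i=6, bit18=0)
  nb #...#: next=#  (t=0,i=20, bit17=1)
  nb #....: next=.  (t=0,i=5, bit16=0)
  nb .####: next=#  (t=1,i=18, bit15=1)
  nb .###.: next=#  (t=2,i=4, bit14=1)
  nb .##.#: next=.  (t=0,i=1, bit13=0)
  nb .##..: next=#  (t=1,i=4, bit12=1)
  nb .#.##: next=.  (t=3,i=24, bit11=0)
  nb .#.#.: next=#  (t=0,i=17, bit10=1)
  nb .#..#: next=.  (t=0,i=23, bit9=0)
  nb .#...: next=#  (t=0,i=4, bit8=1)
  nb ..###: next=.  (t=1,i=17, bit7=0)
  nb ..##.: next=#  (t=0,i=0, bit6=1)
  nb ..#.#: next=.  (t=1,i=7, bit5=0)
  nb ..#..: next=.  (t=0,i=8, bit4=0)
  nb ...##: next=.  (t=0,i=12, bit3=0)
  nb ...#.: next=#  (t=0,i=7, bit2=1)
  nb ....#: next=.  (t=0,i=6, bit1=0)
  nb .....: next=.  (t=4,i=9, bit0=0)
  bits 00101011000100101101010101000100 = 722654532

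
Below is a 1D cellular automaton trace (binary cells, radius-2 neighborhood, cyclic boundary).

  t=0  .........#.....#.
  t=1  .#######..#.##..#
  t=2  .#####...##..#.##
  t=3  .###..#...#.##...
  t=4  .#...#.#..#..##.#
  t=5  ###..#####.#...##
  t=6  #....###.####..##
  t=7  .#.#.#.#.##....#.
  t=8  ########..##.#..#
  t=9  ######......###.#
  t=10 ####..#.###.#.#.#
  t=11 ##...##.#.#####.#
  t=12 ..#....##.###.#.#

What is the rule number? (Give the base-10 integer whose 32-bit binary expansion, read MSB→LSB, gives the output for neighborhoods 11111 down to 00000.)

  ##### -> #   bit 31 = 1  t=1,i=3
  ####. -> .   bit 30 = 0  t=1,i=6
  ###.# -> #   bit 29 = 1  t=5,i=9
  ###.. -> .   bit 28 = 0  t=1,i=7
  ##.## -> .   bit 27 = 0  t=2,i=0
  ##.#. -> #   bit 26 = 1  t=4,i=15
  ##..# -> .   bit 25 = 0  t=1,i=8
  ##... -> #   bit 24 = 1  t=2,i=6
  #.### -> #   bit 23 = 1  t=1,i=1
  #.##. -> .   bit 22 = 0  t=1,i=12
  #.#.# -> #   bit 21 = 1  t=4,i=16
  #.#.. -> #   bit 20 = 1  t=4,i=1
  #..## -> .   bit 19 = 0  t=4,i=12
  #..#. -> #   bit 18 = 1  t=1,i=9
  #...# -> .   bit 17 = 0  t=2,i=7
  #.... -> .   bit 16 = 0  t=0,i=0
  .#### -> #   bit 15 = 1  t=1,i=2
  .###. -> .   bit 14 = 0  t=3,i=2
  .##.# -> .   bit 13 = 0  t=2,i=16
  .##.. -> #   bit 12 = 1  t=1,i=13
  .#.## -> .   bit 11 = 0  t=1,i=0
  .#.#. -> #   bit 10 = 1  t=4,i=0
  .#..# -> #   bit 9 = 1  t=4,i=8
  .#... -> #   bit 8 = 1  t=0,i=10
  ..### -> #   bit 7 = 1  t=3,i=1
  ..##. -> .   bit 6 = 0  t=2,i=9
  ..#.# -> #   bit 5 = 1  t=1,i=10
  ..#.. -> .   bit 4 = 0  t=0,i=9
  ...## -> .   bit 3 = 0  t=2,i=8
  ...#. -> .   bit 2 = 0  t=0,i=8
  ....# -> #   bit 1 = 1  t=0,i=7
  ..... -> #   bit 0 = 1  t=0,i=1
  bits 10100101101101001001011110100011 = 2780075939

2780075939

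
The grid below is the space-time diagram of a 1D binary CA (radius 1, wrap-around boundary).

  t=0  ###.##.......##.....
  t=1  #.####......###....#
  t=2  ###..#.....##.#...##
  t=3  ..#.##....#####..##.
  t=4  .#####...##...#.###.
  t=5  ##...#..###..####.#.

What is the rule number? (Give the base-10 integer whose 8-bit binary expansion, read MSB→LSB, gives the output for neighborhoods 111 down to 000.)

110

  nb ###: next=.  (t=0,i=1, bit7=0)
  nb ##.: next=#  (t=0,i=2, bit6=1)
  nb #.#: next=#  (t=0,i=3, bit5=1)
  nb #..: next=.  (t=0,i=6, bit4=0)
  nb .##: next=#  (t=0,i=0, bit3=1)
  nb .#.: next=#  (t=2,i=5, bit2=1)
  nb ..#: next=#  (t=0,i=12, bit1=1)
  nb ...: next=.  (t=0,i=7, bit0=0)
  bits 01101110 = 110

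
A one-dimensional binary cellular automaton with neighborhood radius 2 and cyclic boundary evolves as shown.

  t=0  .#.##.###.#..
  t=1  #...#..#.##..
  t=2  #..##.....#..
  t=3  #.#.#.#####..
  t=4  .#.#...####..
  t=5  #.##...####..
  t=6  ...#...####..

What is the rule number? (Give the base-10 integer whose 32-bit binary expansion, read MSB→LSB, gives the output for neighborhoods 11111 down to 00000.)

  ##### -> #   bit 31 = 1  t=3,i=8
  ####. -> #   bit 30 = 1  t=3,i=9
  ###.# -> .   bit 29 = 0  t=0,i=8
  ###.. -> #   bit 28 = 1  t=3,i=10
  ##.## -> .   bit 27 = 0  t=0,i=5
  ##.#. -> #   bit 26 = 1  t=0,i=9
  ##..# -> .   bit 25 = 0  t=1,i=11
  ##... -> .   bit 24 = 0  t=2,i=5
  #.### -> .   bit 23 = 0  t=0,i=6
  #.##. -> .   bit 22 = 0  t=0,i=3
  #.#.# -> .   bit 21 = 0  t=3,i=2
  #.#.. -> #   bit 20 = 1  t=0,i=10
  #..## -> #   bit 19 = 1  t=2,i=2
  #..#. -> .   bit 18 = 0  t=1,i=6
  #...# -> .   bit 17 = 0  t=0,i=12
  #.... -> #   bit 16 = 1  t=2,i=6
  .#### -> #   bit 15 = 1  t=3,i=7
  .###. -> #   bit 14 = 1  t=0,i=7
  .##.# -> #   bit 13 = 1  t=0,i=4
  .##.. -> #   bit 12 = 1  t=1,i=10
  .#.## -> .   bit 11 = 0  t=0,i=2
  .#.#. -> #   bit 10 = 1  t=3,i=1
  .#..# -> .   bit 9 = 0  t=1,i=5
  .#... -> .   bit 8 = 0  t=0,i=11
  ..### -> #   bit 7 = 1  t=4,i=7
  ..##. -> .   bit 6 = 0  t=2,i=3
  ..#.# -> .   bit 5 = 0  t=0,i=1
  ..#.. -> #   bit 4 = 1  t=1,i=0
  ...## -> .   bit 3 = 0  t=4,i=6
  ...#. -> #   bit 2 = 1  t=0,i=0
  ....# -> #   bit 1 = 1  t=2,i=8
  ..... -> #   bit 0 = 1  t=2,i=7
  bits 11010100000110011111010010010111 = 3558470807

3558470807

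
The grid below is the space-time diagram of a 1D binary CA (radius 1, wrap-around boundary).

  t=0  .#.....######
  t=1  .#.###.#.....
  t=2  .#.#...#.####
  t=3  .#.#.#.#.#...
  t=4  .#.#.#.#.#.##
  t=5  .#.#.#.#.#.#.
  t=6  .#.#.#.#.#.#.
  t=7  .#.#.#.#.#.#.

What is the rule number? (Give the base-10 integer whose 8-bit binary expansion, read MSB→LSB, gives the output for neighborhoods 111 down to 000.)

13

  [7] ### => .  t=0,i=8
  [6] ##. => .  t=0,i=12
  [5] #.# => .  t=0,i=0
  [4] #.. => .  t=0,i=2
  [3] .## => #  t=0,i=7
  [2] .#. => #  t=0,i=1
  [1] ..# => .  t=0,i=6
  [0] ... => #  t=0,i=3
  bits 00001101 = 13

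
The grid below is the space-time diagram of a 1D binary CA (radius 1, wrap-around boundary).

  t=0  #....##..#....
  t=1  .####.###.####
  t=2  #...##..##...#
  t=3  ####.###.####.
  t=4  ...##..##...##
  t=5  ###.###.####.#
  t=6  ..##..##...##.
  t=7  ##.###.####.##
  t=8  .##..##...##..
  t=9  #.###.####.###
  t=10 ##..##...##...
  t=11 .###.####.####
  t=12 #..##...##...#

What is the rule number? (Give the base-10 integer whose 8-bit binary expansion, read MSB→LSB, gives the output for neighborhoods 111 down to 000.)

115

  [7] ### => .  t=1,i=2
  [6] ##. => #  t=0,i=6
  [5] #.# => #  t=1,i=0
  [4] #.. => #  t=0,i=1
  [3] .## => .  t=0,i=5
  [2] .#. => .  t=0,i=0
  [1] ..# => #  t=0,i=4
  [0] ... => #  t=0,i=2
  bits 01110011 = 115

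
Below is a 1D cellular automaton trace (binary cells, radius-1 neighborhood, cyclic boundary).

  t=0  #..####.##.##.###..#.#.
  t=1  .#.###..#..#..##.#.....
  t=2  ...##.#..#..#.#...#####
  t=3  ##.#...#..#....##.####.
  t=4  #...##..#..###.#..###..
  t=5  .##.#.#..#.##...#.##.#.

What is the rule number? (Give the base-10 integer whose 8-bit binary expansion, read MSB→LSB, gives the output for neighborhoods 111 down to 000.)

153

  ###|#  b7=1 t=0,i=4
  ##.|.  b6=0 t=0,i=6
  #.#|.  b5=0 t=0,i=7
  #..|#  b4=1 t=0,i=1
  .##|#  b3=1 t=0,i=3
  .#.|.  b2=0 t=0,i=0
  ..#|.  b1=0 t=0,i=2
  ...|#  b0=1 t=1,i=19
  bits 10011001 = 153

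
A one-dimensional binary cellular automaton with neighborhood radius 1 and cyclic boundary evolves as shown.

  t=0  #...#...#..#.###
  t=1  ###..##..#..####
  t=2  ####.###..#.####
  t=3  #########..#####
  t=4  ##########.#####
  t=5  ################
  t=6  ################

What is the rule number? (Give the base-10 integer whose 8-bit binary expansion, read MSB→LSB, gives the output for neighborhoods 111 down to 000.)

249

  ### -> #   bit 7 = 1  t=0,i=14
  ##. -> #   bit 6 = 1  t=0,i=0
  #.# -> #   bit 5 = 1  t=0,i=12
  #.. -> #   bit 4 = 1  t=0,i=1
  .## -> #   bit 3 = 1  t=0,i=13
  .#. -> .   bit 2 = 0  t=0,i=4
  ..# -> .   bit 1 = 0  t=0,i=3
  ... -> #   bit 0 = 1  t=0,i=2
  bits 11111001 = 249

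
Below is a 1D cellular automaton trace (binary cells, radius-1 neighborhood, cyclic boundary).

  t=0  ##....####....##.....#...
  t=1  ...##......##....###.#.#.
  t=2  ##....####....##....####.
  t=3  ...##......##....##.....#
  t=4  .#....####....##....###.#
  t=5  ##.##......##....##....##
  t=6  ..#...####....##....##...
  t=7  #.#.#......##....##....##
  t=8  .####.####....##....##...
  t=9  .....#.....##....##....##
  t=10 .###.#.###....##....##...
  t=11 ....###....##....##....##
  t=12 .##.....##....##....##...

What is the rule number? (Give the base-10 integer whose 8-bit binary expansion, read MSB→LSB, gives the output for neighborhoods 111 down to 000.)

  nb ###: next=.  (t=0,i=7, bit7=0)
  nb ##.: next=.  (t=0,i=1, bit6=0)
  nb #.#: next=#  (t=1,i=20, bit5=1)
  nb #..: next=.  (t=0,i=2, bit4=0)
  nb .##: next=.  (t=0,i=0, bit3=0)
  nb .#.: next=#  (t=0,i=21, bit2=1)
  nb ..#: next=.  (t=0,i=5, bit1=0)
  nb ...: next=#  (t=0,i=3, bit0=1)
  bits 00100101 = 37

37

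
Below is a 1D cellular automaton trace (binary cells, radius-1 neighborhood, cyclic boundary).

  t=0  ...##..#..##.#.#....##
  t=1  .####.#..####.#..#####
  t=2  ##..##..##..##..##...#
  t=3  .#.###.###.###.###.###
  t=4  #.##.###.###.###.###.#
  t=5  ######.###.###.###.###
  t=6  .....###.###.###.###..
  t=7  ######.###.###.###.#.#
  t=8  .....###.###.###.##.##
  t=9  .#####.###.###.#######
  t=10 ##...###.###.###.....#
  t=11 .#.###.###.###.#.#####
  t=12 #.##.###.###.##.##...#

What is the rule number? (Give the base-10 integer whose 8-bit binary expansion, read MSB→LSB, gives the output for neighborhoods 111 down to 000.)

  ### -> .   bit 7 = 0  t=1,i=2
  ##. -> #   bit 6 = 1  t=0,i=4
  #.# -> #   bit 5 = 1  t=0,i=12
  #.. -> .   bit 4 = 0  t=0,i=0
  .## -> #   bit 3 = 1  t=0,i=3
  .#. -> .   bit 2 = 0  t=0,i=7
  ..# -> #   bit 1 = 1  t=0,i=2
  ... -> #   bit 0 = 1  t=0,i=1
  bits 01101011 = 107

107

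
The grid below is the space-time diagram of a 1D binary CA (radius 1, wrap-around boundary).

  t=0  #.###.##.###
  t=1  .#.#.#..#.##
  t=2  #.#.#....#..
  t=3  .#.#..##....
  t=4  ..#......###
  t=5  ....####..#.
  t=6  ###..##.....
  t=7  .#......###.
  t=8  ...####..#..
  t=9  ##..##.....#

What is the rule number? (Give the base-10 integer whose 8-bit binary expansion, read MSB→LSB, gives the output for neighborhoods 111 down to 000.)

  [7] ### => #  t=0,i=3
  [6] ##. => .  t=0,i=0
  [5] #.# => #  t=0,i=1
  [4] #.. => .  t=1,i=6
  [3] .## => .  t=0,i=2
  [2] .#. => .  t=1,i=1
  [1] ..# => .  t=1,i=7
  [0] ... => #  t=2,i=6
  bits 10100001 = 161

161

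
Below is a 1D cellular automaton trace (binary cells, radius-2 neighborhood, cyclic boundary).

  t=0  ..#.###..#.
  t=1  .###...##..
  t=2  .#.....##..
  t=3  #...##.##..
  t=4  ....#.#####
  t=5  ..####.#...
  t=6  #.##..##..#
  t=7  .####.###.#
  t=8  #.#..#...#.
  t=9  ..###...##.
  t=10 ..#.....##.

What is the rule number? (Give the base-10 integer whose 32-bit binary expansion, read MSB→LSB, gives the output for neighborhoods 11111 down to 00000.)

  nb #####: next=.  (t=4,i=8, bit31=0)
  nb ####.: next=.  (t=4,i=9, bit30=0)
  nb ###.#: next=.  (t=5,i=5, bit29=0)
  nb ###..: next=.  (t=0,i=6, bit28=0)
  nb ##.##: next=#  (t=3,i=6, bit27=1)
  nb ##.#.: next=#  (t=5,i=6, bit26=1)
  nb ##..#: next=#  (t=0,i=7, bit25=1)
  nb ##...: next=.  (t=1,i=4, bit24=0)
  nb #.###: next=.  (t=0,i=4, bit23=0)
  nb #.##.: next=#  (t=3,i=7, bit22=1)
  nb #.#.#: next=.  (t=7,i=10, bit21=0)
  nb #.#..: next=#  (t=5,i=7, bit20=1)
  nb #..##: next=.  (t=6,i=5, bit19=0)
  nb #..#.: next=#  (t=0,i=8, bit18=1)
  nb #...#: next=.  (t=0,i=0, bit17=0)
  nb #....: next=.  (t=2,i=3, bit16=0)
  nb .####: next=#  (t=4,i=7, bit15=1)
  nb .###.: next=.  (t=0,i=5, bit14=0)
  nb .##.#: next=.  (t=3,i=5, bit13=0)
  nb .##..: next=#  (t=1,i=8, bit12=1)
  nb .#.##: next=#  (t=0,i=3, bit11=1)
  nb .#.#.: next=.  (t=8,i=1, bit10=0)
  nb .#..#: next=#  (t=8,i=3, bit9=1)
  nb .#...: next=.  (t=0,i=10, bit8=0)
  nb ..###: next=#  (t=1,i=1, bit7=1)
  nb ..##.: next=#  (t=1,i=7, bit6=1)
  nb ..#.#: next=#  (t=0,i=2, bit5=1)
  nb ..#..: next=.  (t=0,i=9, bit4=0)
  nb ...##: next=.  (t=1,i=0, bit3=0)
  nb ...#.: next=#  (t=0,i=1, bit2=1)
  nb ....#: next=#  (t=2,i=5, bit1=1)
  nb .....: next=#  (t=2,i=4, bit0=1)
  bits 00001110010101001001101011100111 = 240425703

240425703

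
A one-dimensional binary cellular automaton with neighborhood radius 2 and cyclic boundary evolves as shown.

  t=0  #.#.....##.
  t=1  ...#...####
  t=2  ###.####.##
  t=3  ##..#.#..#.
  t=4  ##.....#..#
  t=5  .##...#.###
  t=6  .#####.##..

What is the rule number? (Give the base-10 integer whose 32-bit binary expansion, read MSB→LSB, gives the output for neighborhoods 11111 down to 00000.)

3586800588

  nb #####: next=#  (t=2,i=0, bit31=1)
  nb ####.: next=#  (t=1,i=9, bit30=1)
  nb ###.#: next=.  (t=2,i=2, bit29=0)
  nb ###..: next=#  (t=1,i=10, bit28=1)
  nb ##.##: next=.  (t=2,i=3, bit27=0)
  nb ##.#.: next=#  (t=0,i=10, bit26=1)
  nb ##..#: next=.  (t=3,i=2, bit25=0)
  nb ##...: next=#  (t=1,i=0, bit24=1)
  nb #.###: next=#  (t=2,i=4, bit23=1)
  nb #.##.: next=#  (t=3,i=0, bit22=1)
  nb #.#.#: next=.  (t=0,i=0, bit21=0)
  nb #.#..: next=.  (t=0,i=2, bit20=0)
  nb #..##: next=#  (t=4,i=9, bit19=1)
  nb #..#.: next=.  (t=3,i=3, bit18=0)
  nb #...#: next=#  (t=1,i=1, bit17=1)
  nb #....: next=.  (t=0,i=4, bit16=0)
  nb .####: next=.  (t=1,i=8, bit15=0)
  nb .###.: next=.  (t=4,i=0, bit14=0)
  nb .##.#: next=#  (t=0,i=9, bit13=1)
  nb .##..: next=#  (t=3,i=1, bit12=1)
  nb .#.##: next=#  (t=3,i=10, bit11=1)
  nb .#.#.: next=.  (t=0,i=1, bit10=0)
  nb .#..#: next=#  (t=3,i=7, bit9=1)
  nb .#...: next=#  (t=0,i=3, bit8=1)
  nb ..###: next=#  (t=1,i=7, bit7=1)
  nb ..##.: next=#  (t=0,i=8, bit6=1)
  nb ..#.#: next=.  (t=3,i=4, bit5=0)
  nb ..#..: next=.  (t=1,i=3, bit4=0)
  nb ...##: next=#  (t=0,i=7, bit3=1)
  nb ...#.: next=#  (t=1,i=2, bit2=1)
  nb ....#: next=.  (t=0,i=6, bit1=0)
  nb .....: next=.  (t=0,i=5, bit0=0)
  bits 11010101110010100011101111001100 = 3586800588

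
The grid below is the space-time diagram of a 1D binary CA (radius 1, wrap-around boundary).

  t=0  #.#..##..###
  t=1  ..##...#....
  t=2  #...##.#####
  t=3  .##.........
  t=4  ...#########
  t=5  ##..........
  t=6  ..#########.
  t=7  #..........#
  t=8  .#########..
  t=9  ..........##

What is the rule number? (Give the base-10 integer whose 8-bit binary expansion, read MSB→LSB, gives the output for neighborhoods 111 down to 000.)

21

  nb ###: next=.  (t=0,i=10, bit7=0)
  nb ##.: next=.  (t=0,i=0, bit6=0)
  nb #.#: next=.  (t=0,i=1, bit5=0)
  nb #..: next=#  (t=0,i=3, bit4=1)
  nb .##: next=.  (t=0,i=5, bit3=0)
  nb .#.: next=#  (t=0,i=2, bit2=1)
  nb ..#: next=.  (t=0,i=4, bit1=0)
  nb ...: next=#  (t=1,i=0, bit0=1)
  bits 00010101 = 21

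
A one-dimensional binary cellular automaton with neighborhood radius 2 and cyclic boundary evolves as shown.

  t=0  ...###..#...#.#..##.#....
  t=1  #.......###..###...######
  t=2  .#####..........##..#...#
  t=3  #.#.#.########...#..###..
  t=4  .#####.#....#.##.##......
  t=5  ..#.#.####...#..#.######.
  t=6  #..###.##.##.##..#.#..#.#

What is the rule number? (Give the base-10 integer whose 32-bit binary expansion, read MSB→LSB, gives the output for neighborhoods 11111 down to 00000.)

  ##### -> .   bit 31 = 0  t=1,i=21
  ####. -> #   bit 30 = 1  t=1,i=24
  ###.# -> .   bit 29 = 0  t=4,i=5
  ###.. -> .   bit 28 = 0  t=0,i=5
  ##.## -> #   bit 27 = 1  t=4,i=16
  ##.#. -> #   bit 26 = 1  t=0,i=19
  ##..# -> .   bit 25 = 0  t=0,i=6
  ##... -> #   bit 24 = 1  t=1,i=1
  #.### -> .   bit 23 = 0  t=2,i=1
  #.##. -> .   bit 22 = 0  t=4,i=14
  #.#.# -> #   bit 21 = 1  t=3,i=2
  #.#.. -> #   bit 20 = 1  t=0,i=14
  #..## -> .   bit 19 = 0  t=0,i=16
  #..#. -> .   bit 18 = 0  t=0,i=7
  #...# -> #   bit 17 = 1  t=0,i=10
  #.... -> #   bit 16 = 1  t=0,i=22
  .#### -> #   bit 15 = 1  t=1,i=20
  .###. -> .   bit 14 = 0  t=0,i=4
  .##.# -> .   bit 13 = 0  t=0,i=18
  .##.. -> #   bit 12 = 1  t=2,i=17
  .#.## -> #   bit 11 = 1  t=2,i=0
  .#.#. -> #   bit 10 = 1  t=0,i=13
  .#..# -> #   bit 9 = 1  t=0,i=15
  .#... -> #   bit 8 = 1  t=0,i=9
  ..### -> .   bit 7 = 0  t=0,i=3
  ..##. -> .   bit 6 = 0  t=0,i=17
  ..#.# -> .   bit 5 = 0  t=0,i=12
  ..#.. -> #   bit 4 = 1  t=0,i=8
  ...## -> .   bit 3 = 0  t=0,i=2
  ...#. -> .   bit 2 = 0  t=0,i=11
  ....# -> .   bit 1 = 0  t=0,i=1
  ..... -> #   bit 0 = 1  t=0,i=0
  bits 01001101001100111001111100010001 = 1295228689

1295228689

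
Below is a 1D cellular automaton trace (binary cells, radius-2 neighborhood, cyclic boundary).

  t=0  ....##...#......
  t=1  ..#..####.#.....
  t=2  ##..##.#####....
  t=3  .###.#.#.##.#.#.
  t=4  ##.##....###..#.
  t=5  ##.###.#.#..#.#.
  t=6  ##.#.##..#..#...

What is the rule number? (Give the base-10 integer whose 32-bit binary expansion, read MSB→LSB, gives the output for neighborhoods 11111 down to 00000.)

  #####|#  b31=1 t=2,i=9
  ####.|#  b30=1 t=1,i=7
  ###.#|#  b29=1 t=1,i=8
  ###..|.  b28=0 t=2,i=11
  ##.##|.  b27=0 t=2,i=6
  ##.#.|#  b26=1 t=1,i=9
  ##..#|#  b25=1 t=2,i=2
  ##...|#  b24=1 t=0,i=6
  #.###|#  b23=1 t=2,i=7
  #.##.|#  b22=1 t=3,i=9
  #.#.#|.  b21=0 t=3,i=5
  #.#..|#  b20=1 t=1,i=10
  #..##|#  b19=1 t=1,i=4
  #..#.|.  b18=0 t=4,i=13
  #...#|#  b17=1 t=0,i=7
  #....|.  b16=0 t=0,i=11
  .####|.  b15=0 t=1,i=6
  .###.|.  b14=0 t=3,i=2
  .##.#|#  b13=1 t=2,i=5
  .##..|#  b12=1 t=0,i=5
  .#.##|.  b11=0 t=3,i=8
  .#.#.|.  b10=0 t=3,i=6
  .#..#|.  b9=0 t=1,i=3
  .#...|#  b8=1 t=0,i=10
  ..###|#  b7=1 t=1,i=5
  ..##.|.  b6=0 t=0,i=4
  ..#.#|#  b5=1 t=4,i=14
  ..#..|.  b4=0 t=0,i=9
  ...##|.  b3=0 t=0,i=3
  ...#.|#  b2=1 t=0,i=8
  ....#|#  b1=1 t=0,i=2
  .....|.  b0=0 t=0,i=0
  bits 11100111110110100011000110100110 = 3889836454

3889836454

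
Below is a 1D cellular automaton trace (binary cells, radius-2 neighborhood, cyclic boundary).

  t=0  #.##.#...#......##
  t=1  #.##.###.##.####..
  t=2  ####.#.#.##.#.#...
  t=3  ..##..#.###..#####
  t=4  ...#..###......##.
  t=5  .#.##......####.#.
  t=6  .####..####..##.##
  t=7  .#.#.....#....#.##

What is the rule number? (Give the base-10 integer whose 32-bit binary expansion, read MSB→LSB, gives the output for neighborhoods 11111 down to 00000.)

3771875131

  [31] ##### => #  t=3,i=15
  [30] ####. => #  t=1,i=14
  [29] ###.# => #  t=0,i=0
  [28] ###.. => .  t=1,i=15
  [27] ##.## => .  t=0,i=1
  [26] ##.#. => .  t=0,i=4
  [25] ##..# => .  t=1,i=16
  [24] ##... => .  t=4,i=9
  [23] #.### => #  t=1,i=5
  [22] #.##. => #  t=0,i=2
  [21] #.#.# => .  t=2,i=5
  [20] #.#.. => #  t=0,i=5
  [19] #..## => .  t=3,i=1
  [18] #..#. => .  t=1,i=17
  [17] #...# => #  t=0,i=7
  [16] #.... => .  t=0,i=11
  [15] .#### => .  t=1,i=13
  [14] .###. => .  t=0,i=17
  [13] .##.# => #  t=0,i=3
  [12] .##.. => #  t=3,i=3
  [11] .#.## => #  t=1,i=1
  [10] .#.#. => #  t=2,i=6
  [9] .#..# => #  t=4,i=4
  [8] .#... => #  t=0,i=6
  [7] ..### => .  t=0,i=16
  [6] ..##. => .  t=3,i=2
  [5] ..#.# => #  t=1,i=0
  [4] ..#.. => #  t=0,i=9
  [3] ...## => #  t=0,i=15
  [2] ...#. => .  t=0,i=8
  [1] ....# => #  t=0,i=14
  [0] ..... => #  t=0,i=12
  bits 11100000110100100011111100111011 = 3771875131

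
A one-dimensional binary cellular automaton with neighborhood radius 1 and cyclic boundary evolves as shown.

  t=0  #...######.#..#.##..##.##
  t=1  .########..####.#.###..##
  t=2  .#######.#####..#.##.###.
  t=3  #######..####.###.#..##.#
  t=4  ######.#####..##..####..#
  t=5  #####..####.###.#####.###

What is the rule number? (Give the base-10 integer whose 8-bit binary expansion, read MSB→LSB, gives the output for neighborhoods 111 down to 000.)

159

  nb ###: next=#  (t=0,i=5, bit7=1)
  nb ##.: next=.  (t=0,i=0, bit6=0)
  nb #.#: next=.  (t=0,i=10, bit5=0)
  nb #..: next=#  (t=0,i=1, bit4=1)
  nb .##: next=#  (t=0,i=4, bit3=1)
  nb .#.: next=#  (t=0,i=11, bit2=1)
  nb ..#: next=#  (t=0,i=3, bit1=1)
  nb ...: next=#  (t=0,i=2, bit0=1)
  bits 10011111 = 159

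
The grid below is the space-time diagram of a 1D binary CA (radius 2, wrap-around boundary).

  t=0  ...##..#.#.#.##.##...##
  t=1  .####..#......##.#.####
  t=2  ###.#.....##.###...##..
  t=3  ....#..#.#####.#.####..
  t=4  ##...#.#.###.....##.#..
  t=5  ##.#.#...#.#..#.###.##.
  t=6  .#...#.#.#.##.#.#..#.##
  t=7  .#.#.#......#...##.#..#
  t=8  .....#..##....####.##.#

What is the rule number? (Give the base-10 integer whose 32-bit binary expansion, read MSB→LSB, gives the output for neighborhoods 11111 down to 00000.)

  [31] ##### => #  t=3,i=11
  [30] ####. => .  t=1,i=3
  [29] ###.# => .  t=1,i=22
  [28] ###.. => #  t=1,i=4
  [27] ##.## => #  t=0,i=15
  [26] ##.#. => .  t=1,i=16
  [25] ##..# => .  t=0,i=5
  [24] ##... => .  t=0,i=0
  [23] #.### => #  t=1,i=1
  [22] #.##. => .  t=0,i=13
  [21] #.#.# => .  t=0,i=9
  [20] #.#.. => #  t=2,i=4
  [19] #..## => .  t=2,i=22
  [18] #..#. => .  t=0,i=6
  [17] #...# => #  t=0,i=1
  [16] #.... => .  t=1,i=9
  [15] .#### => #  t=1,i=2
  [14] .###. => .  t=2,i=1
  [13] .##.# => #  t=0,i=14
  [12] .##.. => #  t=0,i=4
  [11] .#.## => .  t=0,i=12
  [10] .#.#. => .  t=0,i=8
  [9] .#..# => #  t=3,i=5
  [8] .#... => .  t=1,i=8
  [7] ..### => .  t=2,i=0
  [6] ..##. => #  t=0,i=3
  [5] ..#.# => #  t=0,i=7
  [4] ..#.. => .  t=1,i=7
  [3] ...## => #  t=0,i=2
  [2] ...#. => .  t=3,i=3
  [1] ....# => .  t=1,i=12
  [0] ..... => #  t=1,i=10
  bits 10011000100100101011001001101001 = 2559750761

2559750761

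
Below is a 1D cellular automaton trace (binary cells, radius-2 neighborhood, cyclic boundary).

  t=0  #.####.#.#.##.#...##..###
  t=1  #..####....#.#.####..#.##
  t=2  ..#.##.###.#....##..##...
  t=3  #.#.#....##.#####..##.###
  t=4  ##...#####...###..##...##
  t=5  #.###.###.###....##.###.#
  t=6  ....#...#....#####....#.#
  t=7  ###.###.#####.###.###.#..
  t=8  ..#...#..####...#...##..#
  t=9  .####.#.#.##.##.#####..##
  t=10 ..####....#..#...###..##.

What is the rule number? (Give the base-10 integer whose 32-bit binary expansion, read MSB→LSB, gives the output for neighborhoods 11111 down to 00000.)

3847192955

  ##### -> #   bit 31 = 1  t=3,i=14
  ####. -> #   bit 30 = 1  t=0,i=4
  ###.# -> #   bit 29 = 1  t=0,i=0
  ###.. -> .   bit 28 = 0  t=1,i=0
  ##.## -> .   bit 27 = 0  t=0,i=1
  ##.#. -> #   bit 26 = 1  t=0,i=6
  ##..# -> .   bit 25 = 0  t=0,i=20
  ##... -> #   bit 24 = 1  t=1,i=7
  #.### -> .   bit 23 = 0  t=0,i=2
  #.##. -> #   bit 22 = 1  t=0,i=11
  #.#.# -> .   bit 21 = 0  t=0,i=7
  #.#.. -> .   bit 20 = 0  t=0,i=14
  #..## -> #   bit 19 = 1  t=0,i=21
  #..#. -> #   bit 18 = 1  t=1,i=20
  #...# -> #   bit 17 = 1  t=0,i=16
  #.... -> #   bit 16 = 1  t=1,i=8
  .#### -> #   bit 15 = 1  t=0,i=3
  .###. -> .   bit 14 = 0  t=1,i=24
  .##.# -> .   bit 13 = 0  t=0,i=12
  .##.. -> .   bit 12 = 0  t=0,i=19
  .#.## -> .   bit 11 = 0  t=0,i=10
  .#.#. -> .   bit 10 = 0  t=0,i=8
  .#..# -> .   bit 9 = 0  t=7,i=23
  .#... -> #   bit 8 = 1  t=0,i=15
  ..### -> .   bit 7 = 0  t=0,i=22
  ..##. -> #   bit 6 = 1  t=0,i=18
  ..#.# -> #   bit 5 = 1  t=1,i=11
  ..#.. -> #   bit 4 = 1  t=6,i=4
  ...## -> #   bit 3 = 1  t=0,i=17
  ...#. -> .   bit 2 = 0  t=1,i=10
  ....# -> #   bit 1 = 1  t=1,i=9
  ..... -> #   bit 0 = 1  t=2,i=24
  bits 11100101010011111000000101111011 = 3847192955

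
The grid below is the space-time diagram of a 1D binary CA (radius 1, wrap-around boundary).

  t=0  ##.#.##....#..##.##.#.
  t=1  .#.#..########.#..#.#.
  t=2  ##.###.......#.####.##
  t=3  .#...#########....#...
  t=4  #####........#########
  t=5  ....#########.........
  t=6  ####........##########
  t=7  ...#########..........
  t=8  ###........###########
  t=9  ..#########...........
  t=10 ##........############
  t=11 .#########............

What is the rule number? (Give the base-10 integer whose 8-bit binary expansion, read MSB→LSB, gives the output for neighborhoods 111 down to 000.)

  nb ###: next=.  (t=1,i=7, bit7=0)
  nb ##.: next=#  (t=0,i=1, bit6=1)
  nb #.#: next=.  (t=0,i=2, bit5=0)
  nb #..: next=#  (t=0,i=7, bit4=1)
  nb .##: next=.  (t=0,i=0, bit3=0)
  nb .#.: next=#  (t=0,i=3, bit2=1)
  nb ..#: next=#  (t=0,i=10, bit1=1)
  nb ...: next=#  (t=0,i=8, bit0=1)
  bits 01010111 = 87

87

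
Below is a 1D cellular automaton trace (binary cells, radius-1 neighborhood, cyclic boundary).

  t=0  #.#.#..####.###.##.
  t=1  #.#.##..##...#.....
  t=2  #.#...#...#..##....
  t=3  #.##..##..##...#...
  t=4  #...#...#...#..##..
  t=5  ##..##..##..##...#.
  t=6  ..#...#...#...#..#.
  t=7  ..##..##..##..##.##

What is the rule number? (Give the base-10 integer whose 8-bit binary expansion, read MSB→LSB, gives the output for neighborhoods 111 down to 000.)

  ###|#  b7=1 t=0,i=8
  ##.|.  b6=0 t=0,i=10
  #.#|.  b5=0 t=0,i=1
  #..|#  b4=1 t=0,i=5
  .##|.  b3=0 t=0,i=7
  .#.|#  b2=1 t=0,i=0
  ..#|.  b1=0 t=0,i=6
  ...|.  b0=0 t=1,i=11
  bits 10010100 = 148

148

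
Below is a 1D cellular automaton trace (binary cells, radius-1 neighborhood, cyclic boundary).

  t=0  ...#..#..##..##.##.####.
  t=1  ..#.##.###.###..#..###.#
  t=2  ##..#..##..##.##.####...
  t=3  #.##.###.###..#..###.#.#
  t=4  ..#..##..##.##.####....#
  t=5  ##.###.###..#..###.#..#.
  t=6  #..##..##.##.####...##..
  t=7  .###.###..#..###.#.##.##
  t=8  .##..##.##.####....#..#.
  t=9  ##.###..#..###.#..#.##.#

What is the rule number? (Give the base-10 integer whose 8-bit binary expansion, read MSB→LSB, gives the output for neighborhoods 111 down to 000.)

154

  nb ###: next=#  (t=0,i=20, bit7=1)
  nb ##.: next=.  (t=0,i=10, bit6=0)
  nb #.#: next=.  (t=0,i=15, bit5=0)
  nb #..: next=#  (t=0,i=4, bit4=1)
  nb .##: next=#  (t=0,i=9, bit3=1)
  nb .#.: next=.  (t=0,i=3, bit2=0)
  nb ..#: next=#  (t=0,i=2, bit1=1)
  nb ...: next=.  (t=0,i=0, bit0=0)
  bits 10011010 = 154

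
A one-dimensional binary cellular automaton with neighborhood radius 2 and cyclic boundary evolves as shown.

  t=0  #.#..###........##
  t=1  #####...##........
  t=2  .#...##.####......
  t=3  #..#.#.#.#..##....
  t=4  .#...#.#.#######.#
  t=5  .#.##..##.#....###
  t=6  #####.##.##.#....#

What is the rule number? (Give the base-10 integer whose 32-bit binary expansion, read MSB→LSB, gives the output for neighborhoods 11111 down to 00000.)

763075140

  ##### -> .   bit 31 = 0  t=1,i=2
  ####. -> .   bit 30 = 0  t=1,i=3
  ###.# -> #   bit 29 = 1  t=0,i=0
  ###.. -> .   bit 28 = 0  t=0,i=7
  ##.## -> #   bit 27 = 1  t=2,i=7
  ##.#. -> #   bit 26 = 1  t=0,i=1
  ##..# -> .   bit 25 = 0  t=5,i=5
  ##... -> #   bit 24 = 1  t=0,i=8
  #.### -> .   bit 23 = 0  t=2,i=8
  #.##. -> #   bit 22 = 1  t=5,i=3
  #.#.# -> #   bit 21 = 1  t=3,i=5
  #.#.. -> #   bit 20 = 1  t=0,i=2
  #..## -> #   bit 19 = 1  t=0,i=4
  #..#. -> .   bit 18 = 0  t=3,i=2
  #...# -> #   bit 17 = 1  t=1,i=6
  #.... -> #   bit 16 = 1  t=0,i=9
  .#### -> #   bit 15 = 1  t=1,i=1
  .###. -> .   bit 14 = 0  t=0,i=6
  .##.# -> .   bit 13 = 0  t=2,i=6
  .##.. -> #   bit 12 = 1  t=1,i=9
  .#.## -> #   bit 11 = 1  t=4,i=8
  .#.#. -> .   bit 10 = 0  t=3,i=4
  .#..# -> #   bit 9 = 1  t=0,i=3
  .#... -> .   bit 8 = 0  t=2,i=2
  ..### -> .   bit 7 = 0  t=0,i=5
  ..##. -> #   bit 6 = 1  t=1,i=8
  ..#.# -> .   bit 5 = 0  t=3,i=3
  ..#.. -> .   bit 4 = 0  t=2,i=1
  ...## -> .   bit 3 = 0  t=0,i=15
  ...#. -> #   bit 2 = 1  t=2,i=0
  ....# -> .   bit 1 = 0  t=0,i=14
  ..... -> .   bit 0 = 0  t=0,i=10
  bits 00101101011110111001101001000100 = 763075140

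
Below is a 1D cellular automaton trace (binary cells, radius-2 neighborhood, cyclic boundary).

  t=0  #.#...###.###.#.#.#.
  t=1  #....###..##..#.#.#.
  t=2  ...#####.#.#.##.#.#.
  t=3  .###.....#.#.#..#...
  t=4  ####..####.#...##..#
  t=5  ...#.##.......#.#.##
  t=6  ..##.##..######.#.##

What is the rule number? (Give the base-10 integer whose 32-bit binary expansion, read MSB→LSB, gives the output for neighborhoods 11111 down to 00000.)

283922623

  nb #####: next=.  (t=2,i=5, bit31=0)
  nb ####.: next=.  (t=2,i=6, bit30=0)
  nb ###.#: next=.  (t=0,i=8, bit29=0)
  nb ###..: next=#  (t=1,i=7, bit28=1)
  nb ##.##: next=.  (t=0,i=9, bit27=0)
  nb ##.#.: next=.  (t=0,i=13, bit26=0)
  nb ##..#: next=.  (t=1,i=8, bit25=0)
  nb ##...: next=.  (t=3,i=4, bit24=0)
  nb #.###: next=#  (t=0,i=10, bit23=1)
  nb #.##.: next=#  (t=2,i=13, bit22=1)
  nb #.#.#: next=#  (t=0,i=0, bit21=1)
  nb #.#..: next=.  (t=0,i=2, bit20=0)
  nb #..##: next=#  (t=1,i=9, bit19=1)
  nb #..#.: next=#  (t=1,i=13, bit18=1)
  nb #...#: next=.  (t=0,i=4, bit17=0)
  nb #....: next=.  (t=1,i=2, bit16=0)
  nb .####: next=.  (t=2,i=4, bit15=0)
  nb .###.: next=#  (t=0,i=7, bit14=1)
  nb .##.#: next=.  (t=2,i=14, bit13=0)
  nb .##..: next=#  (t=1,i=11, bit12=1)
  nb .#.##: next=.  (t=2,i=12, bit11=0)
  nb .#.#.: next=.  (t=0,i=1, bit10=0)
  nb .#..#: next=.  (t=3,i=14, bit9=0)
  nb .#...: next=.  (t=0,i=3, bit8=0)
  nb ..###: next=#  (t=0,i=6, bit7=1)
  nb ..##.: next=.  (t=1,i=10, bit6=0)
  nb ..#.#: next=#  (t=1,i=14, bit5=1)
  nb ..#..: next=#  (t=3,i=16, bit4=1)
  nb ...##: next=#  (t=0,i=5, bit3=1)
  nb ...#.: next=#  (t=3,i=8, bit2=1)
  nb ....#: next=#  (t=1,i=3, bit1=1)
  nb .....: next=#  (t=3,i=6, bit0=1)
  bits 00010000111011000101000010111111 = 283922623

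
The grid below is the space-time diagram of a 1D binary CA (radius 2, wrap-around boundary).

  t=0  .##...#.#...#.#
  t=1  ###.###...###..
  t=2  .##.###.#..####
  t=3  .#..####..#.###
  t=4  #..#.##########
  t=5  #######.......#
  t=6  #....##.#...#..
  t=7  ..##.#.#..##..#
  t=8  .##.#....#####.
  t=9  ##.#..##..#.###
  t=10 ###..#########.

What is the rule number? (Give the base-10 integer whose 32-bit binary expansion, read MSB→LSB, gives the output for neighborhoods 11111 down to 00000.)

  ##### -> .   bit 31 = 0  t=4,i=7
  ####. -> #   bit 30 = 1  t=2,i=13
  ###.# -> #   bit 29 = 1  t=1,i=2
  ###.. -> #   bit 28 = 1  t=1,i=6
  ##.## -> .   bit 27 = 0  t=1,i=3
  ##.#. -> #   bit 26 = 1  t=2,i=7
  ##..# -> #   bit 25 = 1  t=1,i=13
  ##... -> .   bit 24 = 0  t=0,i=3
  #.### -> #   bit 23 = 1  t=1,i=4
  #.##. -> #   bit 22 = 1  t=0,i=1
  #.#.# -> .   bit 21 = 0  t=0,i=14
  #.#.. -> .   bit 20 = 0  t=0,i=8
  #..## -> #   bit 19 = 1  t=1,i=14
  #..#. -> #   bit 18 = 1  t=3,i=9
  #...# -> #   bit 17 = 1  t=0,i=4
  #.... -> #   bit 16 = 1  t=5,i=8
  .#### -> #   bit 15 = 1  t=2,i=12
  .###. -> #   bit 14 = 1  t=1,i=1
  .##.# -> .   bit 13 = 0  t=2,i=2
  .##.. -> #   bit 12 = 1  t=0,i=2
  .#.## -> #   bit 11 = 1  t=0,i=0
  .#.#. -> .   bit 10 = 0  t=0,i=7
  .#..# -> .   bit 9 = 0  t=2,i=9
  .#... -> .   bit 8 = 0  t=0,i=9
  ..### -> .   bit 7 = 0  t=1,i=0
  ..##. -> #   bit 6 = 1  t=6,i=5
  ..#.# -> #   bit 5 = 1  t=0,i=6
  ..#.. -> .   bit 4 = 0  t=6,i=0
  ...## -> .   bit 3 = 0  t=1,i=9
  ...#. -> #   bit 2 = 1  t=0,i=5
  ....# -> #   bit 1 = 1  t=5,i=12
  ..... -> .   bit 0 = 0  t=5,i=9
  bits 01110110110011111101100001100110 = 1993332838

1993332838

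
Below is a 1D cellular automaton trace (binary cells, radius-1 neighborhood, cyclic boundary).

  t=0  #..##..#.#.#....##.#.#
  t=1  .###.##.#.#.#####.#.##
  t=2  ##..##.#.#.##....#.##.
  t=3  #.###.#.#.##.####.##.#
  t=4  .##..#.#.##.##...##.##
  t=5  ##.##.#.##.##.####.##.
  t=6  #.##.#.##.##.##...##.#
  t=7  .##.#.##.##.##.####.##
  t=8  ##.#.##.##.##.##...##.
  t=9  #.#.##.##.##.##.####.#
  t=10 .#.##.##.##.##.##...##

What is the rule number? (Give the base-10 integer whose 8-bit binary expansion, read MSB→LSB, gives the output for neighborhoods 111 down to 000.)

  nb ###: next=.  (t=1,i=2, bit7=0)
  nb ##.: next=.  (t=0,i=0, bit6=0)
  nb #.#: next=#  (t=0,i=8, bit5=1)
  nb #..: next=#  (t=0,i=1, bit4=1)
  nb .##: next=#  (t=0,i=3, bit3=1)
  nb .#.: next=.  (t=0,i=7, bit2=0)
  nb ..#: next=#  (t=0,i=2, bit1=1)
  nb ...: next=#  (t=0,i=13, bit0=1)
  bits 00111011 = 59

59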